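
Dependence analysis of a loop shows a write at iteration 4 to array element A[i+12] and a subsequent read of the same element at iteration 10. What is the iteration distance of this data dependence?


Distance = read iteration - write iteration
= 10 - 4 = 6

6


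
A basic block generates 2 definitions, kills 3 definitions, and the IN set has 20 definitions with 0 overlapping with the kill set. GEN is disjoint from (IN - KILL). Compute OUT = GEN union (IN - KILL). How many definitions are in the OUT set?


IN - KILL: 20 - 0 = 20 surviving definitions
OUT = GEN + surviving = 2 + 20 = 22

22


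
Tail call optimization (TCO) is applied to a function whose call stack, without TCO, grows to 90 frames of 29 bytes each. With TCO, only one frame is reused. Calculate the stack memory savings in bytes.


Without TCO: 90 * 29 = 2610 bytes
With TCO: reuse 1 frame = 29 bytes
Savings = 2610 - 29 = 2581

2581


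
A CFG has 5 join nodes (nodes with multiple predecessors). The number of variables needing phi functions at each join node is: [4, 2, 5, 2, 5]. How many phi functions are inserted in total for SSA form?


Total phi functions = sum of phi functions at each join node
= 4 + 2 + 5 + 2 + 5 = 18

18


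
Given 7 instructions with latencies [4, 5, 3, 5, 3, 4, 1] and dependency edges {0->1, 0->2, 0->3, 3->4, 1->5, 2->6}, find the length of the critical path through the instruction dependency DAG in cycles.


Compute longest path through dependency graph: dist(Ik) = max over predecessors of dist + latency(Ik).
dist(I0) = latency 4 = 4
dist(I1) = dist(I0) + 5 = 4 + 5 = 9
dist(I2) = dist(I0) + 3 = 4 + 3 = 7
dist(I3) = dist(I0) + 5 = 4 + 5 = 9
dist(I4) = dist(I3) + 3 = 9 + 3 = 12
dist(I5) = dist(I1) + 4 = 9 + 4 = 13
dist(I6) = dist(I2) + 1 = 7 + 1 = 8
Critical path = max dist = 13

13


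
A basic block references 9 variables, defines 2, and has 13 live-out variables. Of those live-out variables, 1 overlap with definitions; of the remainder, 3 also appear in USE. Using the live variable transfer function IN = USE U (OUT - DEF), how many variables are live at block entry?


OUT - DEF: 13 - 1 = 12
|IN| = |USE| + |OUT - DEF| - |USE ∩ (OUT - DEF)| = 9 + 12 - 3 = 18

18


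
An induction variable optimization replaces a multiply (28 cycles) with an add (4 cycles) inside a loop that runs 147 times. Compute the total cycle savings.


Per-iteration saving = 28 - 4 = 24
Total saved = 147 * 24 = 3528

3528


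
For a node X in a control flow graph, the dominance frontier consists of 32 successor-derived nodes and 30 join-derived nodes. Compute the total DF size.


DF(X) = direct successor contributions + join point contributions
= 32 + 30 = 62

62


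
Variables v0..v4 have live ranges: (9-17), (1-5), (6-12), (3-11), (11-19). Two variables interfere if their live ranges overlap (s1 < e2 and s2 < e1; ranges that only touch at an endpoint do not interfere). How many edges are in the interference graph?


Check all pairs for overlapping intervals.
Two intervals (s1,e1) and (s2,e2) overlap if s1 < e2 and s2 < e1.
v0 (9-17) vs v1..v4: overlaps v2, v3, v4 -> 3
v1 (1-5) vs v2..v4: overlaps v3 -> 1
v2 (6-12) vs v3..v4: overlaps v3, v4 -> 2
v3 (3-11) vs v4: overlaps none -> 0
Total overlapping pairs = 3 + 1 + 2 + 0 = 6

6


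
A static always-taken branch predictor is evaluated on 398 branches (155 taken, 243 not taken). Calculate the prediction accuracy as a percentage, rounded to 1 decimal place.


Predictor: always-taken
Correct predictions = 155
Accuracy = 155 / 398 * 100 = 38.9%

38.9


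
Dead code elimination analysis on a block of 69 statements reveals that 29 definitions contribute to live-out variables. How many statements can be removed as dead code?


Dead code = total statements - live definitions
= 69 - 29 = 40

40


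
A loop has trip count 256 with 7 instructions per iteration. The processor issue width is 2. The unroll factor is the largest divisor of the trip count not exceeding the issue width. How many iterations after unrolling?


Largest divisor of 256 <= 2 is 2
New iterations = 256 / 2 = 128

128


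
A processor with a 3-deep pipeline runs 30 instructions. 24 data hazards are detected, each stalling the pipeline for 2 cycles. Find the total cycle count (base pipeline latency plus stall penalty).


Base cycles = 3 + 30 - 1 = 32
Total stalls = 24 * 2 = 48
Total = 32 + 48 = 80

80


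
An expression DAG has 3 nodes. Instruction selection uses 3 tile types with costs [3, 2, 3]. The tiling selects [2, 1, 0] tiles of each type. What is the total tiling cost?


Total cost = sum(count_i * cost_i)
= 2*3 + 1*2 + 0*3
= 8

8


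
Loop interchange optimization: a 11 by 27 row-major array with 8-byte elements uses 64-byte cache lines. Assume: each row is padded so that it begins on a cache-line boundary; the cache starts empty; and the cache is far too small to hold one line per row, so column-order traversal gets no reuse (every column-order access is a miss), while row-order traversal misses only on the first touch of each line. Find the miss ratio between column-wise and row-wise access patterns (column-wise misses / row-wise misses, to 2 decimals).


Each row occupies 27 * 8 = 216 bytes and starts on a line boundary, so it spans ceil(216 / 64) = 4 cache lines.
Row-major traversal misses (one per line touched): 11 * ceil(27 * 8 / 64) = 44
Column-major traversal misses (no reuse, every access misses): 11 * 27 = 297
Ratio = 297 / 44 = 6.75

6.75


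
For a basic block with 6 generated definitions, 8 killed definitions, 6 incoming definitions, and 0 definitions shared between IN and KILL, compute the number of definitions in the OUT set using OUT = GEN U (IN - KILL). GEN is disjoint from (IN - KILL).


IN - KILL: 6 - 0 = 6 surviving definitions
OUT = GEN + surviving = 6 + 6 = 12

12


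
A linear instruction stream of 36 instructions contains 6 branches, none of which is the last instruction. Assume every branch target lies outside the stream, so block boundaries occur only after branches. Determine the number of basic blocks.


With no in-sequence branch targets, the leaders are the first instruction plus the instruction after each branch.
Number of basic blocks = branches + 1
= 6 + 1 = 7

7


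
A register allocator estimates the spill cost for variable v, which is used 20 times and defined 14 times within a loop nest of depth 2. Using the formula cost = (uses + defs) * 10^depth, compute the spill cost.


uses + defs = 20 + 14 = 34
10^2 = 100
Spill cost = 34 * 100 = 3400

3400


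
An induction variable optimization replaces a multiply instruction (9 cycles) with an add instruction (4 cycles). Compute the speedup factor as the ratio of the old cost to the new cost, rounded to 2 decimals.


Ratio = mult_cost / add_cost = 9 / 4 = 2.25

2.25


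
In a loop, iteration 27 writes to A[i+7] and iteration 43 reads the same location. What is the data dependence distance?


Distance = read iteration - write iteration
= 43 - 27 = 16

16


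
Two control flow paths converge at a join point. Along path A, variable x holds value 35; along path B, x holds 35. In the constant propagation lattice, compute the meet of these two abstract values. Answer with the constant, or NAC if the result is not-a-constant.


Meet operation: if both paths give the same constant, result is that constant; if they differ, result is NAC (not-a-constant).
Path A: 35, Path B: 35 -> equal
Result: constant -> 35

35


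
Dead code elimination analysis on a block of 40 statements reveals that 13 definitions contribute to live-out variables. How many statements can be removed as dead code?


Dead code = total statements - live definitions
= 40 - 13 = 27

27


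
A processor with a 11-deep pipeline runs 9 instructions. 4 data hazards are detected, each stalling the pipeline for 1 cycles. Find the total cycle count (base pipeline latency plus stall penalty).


Base cycles = 11 + 9 - 1 = 19
Total stalls = 4 * 1 = 4
Total = 19 + 4 = 23

23


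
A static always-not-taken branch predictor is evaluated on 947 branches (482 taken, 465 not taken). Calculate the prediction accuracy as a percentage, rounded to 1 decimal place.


Predictor: always-not-taken
Correct predictions = 465
Accuracy = 465 / 947 * 100 = 49.1%

49.1


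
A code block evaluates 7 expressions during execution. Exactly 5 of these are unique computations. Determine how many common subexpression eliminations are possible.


CSE count = total expressions - unique expressions
= 7 - 5 = 2

2


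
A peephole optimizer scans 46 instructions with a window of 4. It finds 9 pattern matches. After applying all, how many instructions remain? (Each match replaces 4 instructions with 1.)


Each match removes 3 instructions.
Total removed = 9 * 3 = 27
Remaining = 46 - 27 = 19

19


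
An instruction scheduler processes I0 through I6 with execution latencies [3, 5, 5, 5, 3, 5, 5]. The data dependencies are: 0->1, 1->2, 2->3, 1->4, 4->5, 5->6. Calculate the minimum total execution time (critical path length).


Compute longest path through dependency graph: dist(Ik) = max over predecessors of dist + latency(Ik).
dist(I0) = latency 3 = 3
dist(I1) = dist(I0) + 5 = 3 + 5 = 8
dist(I2) = dist(I1) + 5 = 8 + 5 = 13
dist(I3) = dist(I2) + 5 = 13 + 5 = 18
dist(I4) = dist(I1) + 3 = 8 + 3 = 11
dist(I5) = dist(I4) + 5 = 11 + 5 = 16
dist(I6) = dist(I5) + 5 = 16 + 5 = 21
Critical path = max dist = 21

21


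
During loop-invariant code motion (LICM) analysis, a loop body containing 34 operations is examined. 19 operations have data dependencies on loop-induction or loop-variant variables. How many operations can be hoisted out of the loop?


Invariant candidates = total - loop-dependent
= 34 - 19 = 15

15


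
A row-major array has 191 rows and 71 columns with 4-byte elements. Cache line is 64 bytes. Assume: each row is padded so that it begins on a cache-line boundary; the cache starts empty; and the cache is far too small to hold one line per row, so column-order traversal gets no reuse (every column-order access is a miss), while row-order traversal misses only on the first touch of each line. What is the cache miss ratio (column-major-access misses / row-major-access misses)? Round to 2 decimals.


Each row occupies 71 * 4 = 284 bytes and starts on a line boundary, so it spans ceil(284 / 64) = 5 cache lines.
Row-major traversal misses (one per line touched): 191 * ceil(71 * 4 / 64) = 955
Column-major traversal misses (no reuse, every access misses): 191 * 71 = 13561
Ratio = 13561 / 955 = 14.2

14.2


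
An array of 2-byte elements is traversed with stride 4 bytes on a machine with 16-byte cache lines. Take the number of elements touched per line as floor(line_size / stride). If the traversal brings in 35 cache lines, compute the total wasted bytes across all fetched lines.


Elements per line = floor(16 / 4) = 4
Bytes used per line = 4 * 2 = 8
Wasted per line = 16 - 8 = 8
Total wasted = 8 * 35 = 280

280


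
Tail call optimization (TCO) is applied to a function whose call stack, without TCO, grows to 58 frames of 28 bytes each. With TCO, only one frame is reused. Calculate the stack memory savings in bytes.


Without TCO: 58 * 28 = 1624 bytes
With TCO: reuse 1 frame = 28 bytes
Savings = 1624 - 28 = 1596

1596


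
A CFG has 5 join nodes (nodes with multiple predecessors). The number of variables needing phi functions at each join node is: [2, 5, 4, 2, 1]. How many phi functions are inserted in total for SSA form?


Total phi functions = sum of phi functions at each join node
= 2 + 5 + 4 + 2 + 1 = 14

14


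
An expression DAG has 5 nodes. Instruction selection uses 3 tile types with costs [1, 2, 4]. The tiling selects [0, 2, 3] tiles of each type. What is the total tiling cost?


Total cost = sum(count_i * cost_i)
= 0*1 + 2*2 + 3*4
= 16

16


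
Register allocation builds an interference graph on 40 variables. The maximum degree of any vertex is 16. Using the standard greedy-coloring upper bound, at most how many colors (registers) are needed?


Greedy coloring never needs more than (max_degree + 1) colors: when coloring a vertex, at most max_degree neighbors are already colored.
Upper bound = 16 + 1 = 17

17


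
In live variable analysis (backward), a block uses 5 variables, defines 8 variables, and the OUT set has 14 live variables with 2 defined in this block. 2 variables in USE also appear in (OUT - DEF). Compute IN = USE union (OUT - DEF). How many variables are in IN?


OUT - DEF: 14 - 2 = 12
|IN| = |USE| + |OUT - DEF| - |USE ∩ (OUT - DEF)| = 5 + 12 - 2 = 15

15


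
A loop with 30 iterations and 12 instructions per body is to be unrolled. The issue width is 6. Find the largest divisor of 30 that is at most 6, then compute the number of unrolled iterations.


Largest divisor of 30 <= 6 is 6
New iterations = 30 / 6 = 5

5


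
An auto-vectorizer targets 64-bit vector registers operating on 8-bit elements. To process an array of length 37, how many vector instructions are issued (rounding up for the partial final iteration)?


Width = 64 / 8 = 8 elements per vector op
Iterations = ceil(37 / 8) = 5

5


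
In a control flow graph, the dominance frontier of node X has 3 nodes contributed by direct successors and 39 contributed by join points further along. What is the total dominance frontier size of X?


DF(X) = direct successor contributions + join point contributions
= 3 + 39 = 42

42


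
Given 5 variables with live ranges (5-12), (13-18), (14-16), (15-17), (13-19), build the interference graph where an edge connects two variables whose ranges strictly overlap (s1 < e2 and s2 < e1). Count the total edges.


Check all pairs for overlapping intervals.
Two intervals (s1,e1) and (s2,e2) overlap if s1 < e2 and s2 < e1.
v0 (5-12) vs v1..v4: overlaps none -> 0
v1 (13-18) vs v2..v4: overlaps v2, v3, v4 -> 3
v2 (14-16) vs v3..v4: overlaps v3, v4 -> 2
v3 (15-17) vs v4: overlaps v4 -> 1
Total overlapping pairs = 0 + 3 + 2 + 1 = 6

6


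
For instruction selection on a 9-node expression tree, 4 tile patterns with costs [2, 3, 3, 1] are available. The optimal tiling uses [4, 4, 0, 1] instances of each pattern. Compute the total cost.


Total cost = sum(count_i * cost_i)
= 4*2 + 4*3 + 0*3 + 1*1
= 21

21


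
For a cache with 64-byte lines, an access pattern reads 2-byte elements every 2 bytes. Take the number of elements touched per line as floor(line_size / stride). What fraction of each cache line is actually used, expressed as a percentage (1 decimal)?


Elements per cache line = floor(64 / 2) = 32
Bytes used = 32 * 2 = 64
Utilization = 64 / 64 * 100 = 100.0%

100.0


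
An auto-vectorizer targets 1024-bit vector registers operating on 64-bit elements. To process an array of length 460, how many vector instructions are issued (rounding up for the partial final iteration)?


Width = 1024 / 64 = 16 elements per vector op
Iterations = ceil(460 / 16) = 29

29


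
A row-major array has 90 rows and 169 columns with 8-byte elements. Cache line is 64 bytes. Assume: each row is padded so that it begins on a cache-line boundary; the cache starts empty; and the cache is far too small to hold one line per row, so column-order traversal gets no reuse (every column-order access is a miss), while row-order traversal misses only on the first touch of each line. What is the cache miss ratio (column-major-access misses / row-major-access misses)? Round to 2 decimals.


Each row occupies 169 * 8 = 1352 bytes and starts on a line boundary, so it spans ceil(1352 / 64) = 22 cache lines.
Row-major traversal misses (one per line touched): 90 * ceil(169 * 8 / 64) = 1980
Column-major traversal misses (no reuse, every access misses): 90 * 169 = 15210
Ratio = 15210 / 1980 = 7.68

7.68


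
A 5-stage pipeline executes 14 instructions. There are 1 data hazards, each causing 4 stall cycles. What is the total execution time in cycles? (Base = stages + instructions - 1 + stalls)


Base cycles = 5 + 14 - 1 = 18
Total stalls = 1 * 4 = 4
Total = 18 + 4 = 22

22


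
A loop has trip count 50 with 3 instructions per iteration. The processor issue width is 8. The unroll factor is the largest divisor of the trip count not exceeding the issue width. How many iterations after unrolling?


Largest divisor of 50 <= 8 is 5
New iterations = 50 / 5 = 10

10


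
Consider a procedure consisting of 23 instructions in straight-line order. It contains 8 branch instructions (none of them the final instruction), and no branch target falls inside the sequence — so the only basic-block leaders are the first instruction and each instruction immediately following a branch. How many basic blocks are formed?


With no in-sequence branch targets, the leaders are the first instruction plus the instruction after each branch.
Number of basic blocks = branches + 1
= 8 + 1 = 9

9


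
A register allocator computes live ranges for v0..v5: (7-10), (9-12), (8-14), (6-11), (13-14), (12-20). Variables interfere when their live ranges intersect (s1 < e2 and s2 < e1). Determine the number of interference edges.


Check all pairs for overlapping intervals.
Two intervals (s1,e1) and (s2,e2) overlap if s1 < e2 and s2 < e1.
v0 (7-10) vs v1..v5: overlaps v1, v2, v3 -> 3
v1 (9-12) vs v2..v5: overlaps v2, v3 -> 2
v2 (8-14) vs v3..v5: overlaps v3, v4, v5 -> 3
v3 (6-11) vs v4..v5: overlaps none -> 0
v4 (13-14) vs v5: overlaps v5 -> 1
Total overlapping pairs = 3 + 2 + 3 + 0 + 1 = 9

9


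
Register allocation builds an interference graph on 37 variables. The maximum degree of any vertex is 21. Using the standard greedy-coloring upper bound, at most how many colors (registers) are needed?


Greedy coloring never needs more than (max_degree + 1) colors: when coloring a vertex, at most max_degree neighbors are already colored.
Upper bound = 21 + 1 = 22

22


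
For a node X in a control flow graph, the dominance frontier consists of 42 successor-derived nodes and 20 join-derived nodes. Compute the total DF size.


DF(X) = direct successor contributions + join point contributions
= 42 + 20 = 62

62


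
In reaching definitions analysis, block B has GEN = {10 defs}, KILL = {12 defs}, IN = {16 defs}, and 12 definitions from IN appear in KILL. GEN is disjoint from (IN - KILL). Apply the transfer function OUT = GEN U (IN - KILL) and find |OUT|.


IN - KILL: 16 - 12 = 4 surviving definitions
OUT = GEN + surviving = 10 + 4 = 14

14


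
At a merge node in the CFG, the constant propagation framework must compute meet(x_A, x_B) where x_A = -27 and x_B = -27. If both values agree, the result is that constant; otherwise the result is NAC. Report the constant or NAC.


Meet operation: if both paths give the same constant, result is that constant; if they differ, result is NAC (not-a-constant).
Path A: -27, Path B: -27 -> equal
Result: constant -> -27

-27


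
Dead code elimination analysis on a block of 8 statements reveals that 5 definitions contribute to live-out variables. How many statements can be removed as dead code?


Dead code = total statements - live definitions
= 8 - 5 = 3

3


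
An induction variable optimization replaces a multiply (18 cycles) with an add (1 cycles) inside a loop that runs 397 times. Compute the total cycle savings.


Per-iteration saving = 18 - 1 = 17
Total saved = 397 * 17 = 6749

6749


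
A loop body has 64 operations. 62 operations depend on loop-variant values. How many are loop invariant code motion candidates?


Invariant candidates = total - loop-dependent
= 64 - 62 = 2

2


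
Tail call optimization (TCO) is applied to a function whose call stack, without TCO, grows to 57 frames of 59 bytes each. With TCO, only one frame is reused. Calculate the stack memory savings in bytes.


Without TCO: 57 * 59 = 3363 bytes
With TCO: reuse 1 frame = 59 bytes
Savings = 3363 - 59 = 3304

3304


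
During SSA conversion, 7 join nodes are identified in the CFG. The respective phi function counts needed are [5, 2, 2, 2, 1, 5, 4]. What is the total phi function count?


Total phi functions = sum of phi functions at each join node
= 5 + 2 + 2 + 2 + 1 + 5 + 4 = 21

21


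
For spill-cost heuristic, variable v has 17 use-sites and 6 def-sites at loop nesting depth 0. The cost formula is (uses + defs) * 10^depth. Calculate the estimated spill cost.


uses + defs = 17 + 6 = 23
10^0 = 1
Spill cost = 23 * 1 = 23

23


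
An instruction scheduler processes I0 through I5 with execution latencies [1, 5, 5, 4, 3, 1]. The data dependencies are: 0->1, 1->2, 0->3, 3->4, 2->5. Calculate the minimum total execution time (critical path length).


Compute longest path through dependency graph: dist(Ik) = max over predecessors of dist + latency(Ik).
dist(I0) = latency 1 = 1
dist(I1) = dist(I0) + 5 = 1 + 5 = 6
dist(I2) = dist(I1) + 5 = 6 + 5 = 11
dist(I3) = dist(I0) + 4 = 1 + 4 = 5
dist(I4) = dist(I3) + 3 = 5 + 3 = 8
dist(I5) = dist(I2) + 1 = 11 + 1 = 12
Critical path = max dist = 12

12


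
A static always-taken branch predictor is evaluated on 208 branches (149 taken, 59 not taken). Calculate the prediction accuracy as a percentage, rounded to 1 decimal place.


Predictor: always-taken
Correct predictions = 149
Accuracy = 149 / 208 * 100 = 71.6%

71.6


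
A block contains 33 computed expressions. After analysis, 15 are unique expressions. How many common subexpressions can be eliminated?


CSE count = total expressions - unique expressions
= 33 - 15 = 18

18


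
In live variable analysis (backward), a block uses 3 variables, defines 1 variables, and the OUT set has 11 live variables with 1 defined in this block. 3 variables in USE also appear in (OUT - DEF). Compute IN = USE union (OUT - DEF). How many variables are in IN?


OUT - DEF: 11 - 1 = 10
|IN| = |USE| + |OUT - DEF| - |USE ∩ (OUT - DEF)| = 3 + 10 - 3 = 10

10


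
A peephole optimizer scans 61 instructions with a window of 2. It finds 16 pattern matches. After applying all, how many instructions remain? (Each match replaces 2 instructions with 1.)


Each match removes 1 instructions.
Total removed = 16 * 1 = 16
Remaining = 61 - 16 = 45

45


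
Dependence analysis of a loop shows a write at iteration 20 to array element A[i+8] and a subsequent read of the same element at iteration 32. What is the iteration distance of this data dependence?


Distance = read iteration - write iteration
= 32 - 20 = 12

12


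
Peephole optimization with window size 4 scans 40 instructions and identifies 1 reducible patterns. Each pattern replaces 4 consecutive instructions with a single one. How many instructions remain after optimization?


Each match removes 3 instructions.
Total removed = 1 * 3 = 3
Remaining = 40 - 3 = 37

37


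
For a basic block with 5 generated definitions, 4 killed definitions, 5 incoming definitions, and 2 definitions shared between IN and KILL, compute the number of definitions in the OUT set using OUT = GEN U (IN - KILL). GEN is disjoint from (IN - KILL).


IN - KILL: 5 - 2 = 3 surviving definitions
OUT = GEN + surviving = 5 + 3 = 8

8


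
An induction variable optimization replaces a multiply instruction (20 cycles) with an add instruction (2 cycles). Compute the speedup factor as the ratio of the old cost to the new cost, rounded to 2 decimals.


Ratio = mult_cost / add_cost = 20 / 2 = 10.0

10.0


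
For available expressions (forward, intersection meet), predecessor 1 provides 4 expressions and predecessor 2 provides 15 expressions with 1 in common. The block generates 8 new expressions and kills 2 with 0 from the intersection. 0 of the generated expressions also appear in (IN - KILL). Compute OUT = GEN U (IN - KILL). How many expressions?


IN = intersection of predecessors = 1
IN - KILL = 1 - 0 = 1
|OUT| = |GEN| + |IN - KILL| - |GEN ∩ (IN - KILL)| = 8 + 1 - 0 = 9

9


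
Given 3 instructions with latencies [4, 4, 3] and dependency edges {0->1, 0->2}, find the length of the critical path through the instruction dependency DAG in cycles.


Compute longest path through dependency graph: dist(Ik) = max over predecessors of dist + latency(Ik).
dist(I0) = latency 4 = 4
dist(I1) = dist(I0) + 4 = 4 + 4 = 8
dist(I2) = dist(I0) + 3 = 4 + 3 = 7
Critical path = max dist = 8

8


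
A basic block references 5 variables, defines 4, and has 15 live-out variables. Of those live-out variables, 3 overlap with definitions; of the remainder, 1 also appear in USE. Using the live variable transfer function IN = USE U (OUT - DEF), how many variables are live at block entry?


OUT - DEF: 15 - 3 = 12
|IN| = |USE| + |OUT - DEF| - |USE ∩ (OUT - DEF)| = 5 + 12 - 1 = 16

16


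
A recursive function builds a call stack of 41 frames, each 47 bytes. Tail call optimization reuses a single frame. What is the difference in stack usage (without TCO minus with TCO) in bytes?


Without TCO: 41 * 47 = 1927 bytes
With TCO: reuse 1 frame = 47 bytes
Savings = 1927 - 47 = 1880

1880


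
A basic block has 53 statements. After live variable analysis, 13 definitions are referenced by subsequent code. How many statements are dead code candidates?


Dead code = total statements - live definitions
= 53 - 13 = 40

40


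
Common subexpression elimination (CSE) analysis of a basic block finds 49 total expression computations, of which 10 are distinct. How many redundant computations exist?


CSE count = total expressions - unique expressions
= 49 - 10 = 39

39


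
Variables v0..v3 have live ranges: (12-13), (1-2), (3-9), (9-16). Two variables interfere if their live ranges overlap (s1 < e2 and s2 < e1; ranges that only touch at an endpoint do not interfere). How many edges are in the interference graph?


Check all pairs for overlapping intervals.
Two intervals (s1,e1) and (s2,e2) overlap if s1 < e2 and s2 < e1.
v0 (12-13) vs v1..v3: overlaps v3 -> 1
v1 (1-2) vs v2..v3: overlaps none -> 0
v2 (3-9) vs v3: overlaps none -> 0
Total overlapping pairs = 1 + 0 + 0 = 1

1


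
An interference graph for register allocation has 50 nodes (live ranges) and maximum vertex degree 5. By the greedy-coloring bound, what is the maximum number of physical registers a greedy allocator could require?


Greedy coloring never needs more than (max_degree + 1) colors: when coloring a vertex, at most max_degree neighbors are already colored.
Upper bound = 5 + 1 = 6

6


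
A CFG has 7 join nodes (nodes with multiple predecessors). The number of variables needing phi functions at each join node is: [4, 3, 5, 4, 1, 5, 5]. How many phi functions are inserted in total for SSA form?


Total phi functions = sum of phi functions at each join node
= 4 + 3 + 5 + 4 + 1 + 5 + 5 = 27

27


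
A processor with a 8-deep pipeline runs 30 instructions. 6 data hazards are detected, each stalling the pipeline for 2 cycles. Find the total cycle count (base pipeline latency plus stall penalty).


Base cycles = 8 + 30 - 1 = 37
Total stalls = 6 * 2 = 12
Total = 37 + 12 = 49

49


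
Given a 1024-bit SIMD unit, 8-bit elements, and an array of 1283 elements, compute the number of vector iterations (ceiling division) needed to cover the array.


Width = 1024 / 8 = 128 elements per vector op
Iterations = ceil(1283 / 128) = 11

11


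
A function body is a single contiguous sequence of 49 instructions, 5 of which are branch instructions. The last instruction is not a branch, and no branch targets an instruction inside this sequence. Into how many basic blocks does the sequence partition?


With no in-sequence branch targets, the leaders are the first instruction plus the instruction after each branch.
Number of basic blocks = branches + 1
= 5 + 1 = 6

6


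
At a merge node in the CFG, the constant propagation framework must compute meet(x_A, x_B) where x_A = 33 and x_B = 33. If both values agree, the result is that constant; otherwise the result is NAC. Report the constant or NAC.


Meet operation: if both paths give the same constant, result is that constant; if they differ, result is NAC (not-a-constant).
Path A: 33, Path B: 33 -> equal
Result: constant -> 33

33


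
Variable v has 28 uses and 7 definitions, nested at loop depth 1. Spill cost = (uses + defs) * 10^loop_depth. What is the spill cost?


uses + defs = 28 + 7 = 35
10^1 = 10
Spill cost = 35 * 10 = 350

350


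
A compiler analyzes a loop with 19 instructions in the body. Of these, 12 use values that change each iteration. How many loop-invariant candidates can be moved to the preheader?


Invariant candidates = total - loop-dependent
= 19 - 12 = 7

7


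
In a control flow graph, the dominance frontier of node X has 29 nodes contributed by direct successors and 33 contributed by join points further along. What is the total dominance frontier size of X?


DF(X) = direct successor contributions + join point contributions
= 29 + 33 = 62

62


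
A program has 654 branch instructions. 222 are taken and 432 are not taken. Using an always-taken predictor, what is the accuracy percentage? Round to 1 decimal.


Predictor: always-taken
Correct predictions = 222
Accuracy = 222 / 654 * 100 = 33.9%

33.9


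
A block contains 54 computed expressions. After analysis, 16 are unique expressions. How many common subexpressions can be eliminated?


CSE count = total expressions - unique expressions
= 54 - 16 = 38

38


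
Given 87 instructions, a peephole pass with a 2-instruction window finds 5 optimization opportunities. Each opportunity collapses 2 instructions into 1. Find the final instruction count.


Each match removes 1 instructions.
Total removed = 5 * 1 = 5
Remaining = 87 - 5 = 82

82


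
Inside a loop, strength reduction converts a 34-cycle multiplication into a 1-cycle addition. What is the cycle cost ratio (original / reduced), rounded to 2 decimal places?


Ratio = mult_cost / add_cost = 34 / 1 = 34.0

34.0


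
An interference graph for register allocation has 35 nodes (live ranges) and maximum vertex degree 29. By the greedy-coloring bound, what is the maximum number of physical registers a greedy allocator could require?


Greedy coloring never needs more than (max_degree + 1) colors: when coloring a vertex, at most max_degree neighbors are already colored.
Upper bound = 29 + 1 = 30

30


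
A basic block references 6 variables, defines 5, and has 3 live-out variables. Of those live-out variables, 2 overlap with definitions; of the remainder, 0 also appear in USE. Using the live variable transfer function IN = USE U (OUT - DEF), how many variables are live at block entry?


OUT - DEF: 3 - 2 = 1
|IN| = |USE| + |OUT - DEF| - |USE ∩ (OUT - DEF)| = 6 + 1 - 0 = 7

7


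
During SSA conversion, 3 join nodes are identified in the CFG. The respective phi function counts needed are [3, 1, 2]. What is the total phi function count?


Total phi functions = sum of phi functions at each join node
= 3 + 1 + 2 = 6

6


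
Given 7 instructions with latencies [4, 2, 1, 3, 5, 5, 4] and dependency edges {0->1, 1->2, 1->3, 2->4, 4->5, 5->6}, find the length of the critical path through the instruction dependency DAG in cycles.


Compute longest path through dependency graph: dist(Ik) = max over predecessors of dist + latency(Ik).
dist(I0) = latency 4 = 4
dist(I1) = dist(I0) + 2 = 4 + 2 = 6
dist(I2) = dist(I1) + 1 = 6 + 1 = 7
dist(I3) = dist(I1) + 3 = 6 + 3 = 9
dist(I4) = dist(I2) + 5 = 7 + 5 = 12
dist(I5) = dist(I4) + 5 = 12 + 5 = 17
dist(I6) = dist(I5) + 4 = 17 + 4 = 21
Critical path = max dist = 21

21


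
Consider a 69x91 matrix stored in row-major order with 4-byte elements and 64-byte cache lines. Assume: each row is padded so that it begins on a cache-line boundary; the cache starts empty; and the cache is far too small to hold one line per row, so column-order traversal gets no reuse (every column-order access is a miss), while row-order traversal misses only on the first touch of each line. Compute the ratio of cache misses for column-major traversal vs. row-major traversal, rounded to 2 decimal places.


Each row occupies 91 * 4 = 364 bytes and starts on a line boundary, so it spans ceil(364 / 64) = 6 cache lines.
Row-major traversal misses (one per line touched): 69 * ceil(91 * 4 / 64) = 414
Column-major traversal misses (no reuse, every access misses): 69 * 91 = 6279
Ratio = 6279 / 414 = 15.17

15.17


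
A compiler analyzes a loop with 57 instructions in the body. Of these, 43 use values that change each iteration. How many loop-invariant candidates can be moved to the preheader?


Invariant candidates = total - loop-dependent
= 57 - 43 = 14

14


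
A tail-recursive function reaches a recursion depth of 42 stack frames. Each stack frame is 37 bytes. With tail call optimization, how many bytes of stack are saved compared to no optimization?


Without TCO: 42 * 37 = 1554 bytes
With TCO: reuse 1 frame = 37 bytes
Savings = 1554 - 37 = 1517

1517


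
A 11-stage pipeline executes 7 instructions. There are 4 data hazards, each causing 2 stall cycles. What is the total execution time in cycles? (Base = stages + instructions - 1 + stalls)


Base cycles = 11 + 7 - 1 = 17
Total stalls = 4 * 2 = 8
Total = 17 + 8 = 25

25


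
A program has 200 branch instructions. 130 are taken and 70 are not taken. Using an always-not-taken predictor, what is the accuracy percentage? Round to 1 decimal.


Predictor: always-not-taken
Correct predictions = 70
Accuracy = 70 / 200 * 100 = 35.0%

35.0


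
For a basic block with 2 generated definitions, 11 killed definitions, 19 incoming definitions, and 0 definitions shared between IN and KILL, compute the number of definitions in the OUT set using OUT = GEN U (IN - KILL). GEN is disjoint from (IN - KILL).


IN - KILL: 19 - 0 = 19 surviving definitions
OUT = GEN + surviving = 2 + 19 = 21

21


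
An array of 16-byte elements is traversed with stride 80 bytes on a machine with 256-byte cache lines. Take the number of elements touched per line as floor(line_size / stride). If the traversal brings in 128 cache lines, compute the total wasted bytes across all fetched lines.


Elements per line = floor(256 / 80) = 3
Bytes used per line = 3 * 16 = 48
Wasted per line = 256 - 48 = 208
Total wasted = 208 * 128 = 26624

26624


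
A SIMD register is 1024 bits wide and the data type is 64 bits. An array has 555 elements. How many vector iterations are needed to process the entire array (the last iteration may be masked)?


Width = 1024 / 64 = 16 elements per vector op
Iterations = ceil(555 / 16) = 35

35


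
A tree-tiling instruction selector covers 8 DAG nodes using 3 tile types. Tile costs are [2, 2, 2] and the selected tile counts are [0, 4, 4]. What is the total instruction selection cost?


Total cost = sum(count_i * cost_i)
= 0*2 + 4*2 + 4*2
= 16

16


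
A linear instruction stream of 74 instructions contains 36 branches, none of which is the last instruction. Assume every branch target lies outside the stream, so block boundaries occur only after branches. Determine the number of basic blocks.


With no in-sequence branch targets, the leaders are the first instruction plus the instruction after each branch.
Number of basic blocks = branches + 1
= 36 + 1 = 37

37


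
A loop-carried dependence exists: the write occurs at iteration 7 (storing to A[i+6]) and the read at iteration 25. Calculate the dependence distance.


Distance = read iteration - write iteration
= 25 - 7 = 18

18


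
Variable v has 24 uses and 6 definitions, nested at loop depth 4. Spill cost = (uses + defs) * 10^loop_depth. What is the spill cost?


uses + defs = 24 + 6 = 30
10^4 = 10000
Spill cost = 30 * 10000 = 300000

300000


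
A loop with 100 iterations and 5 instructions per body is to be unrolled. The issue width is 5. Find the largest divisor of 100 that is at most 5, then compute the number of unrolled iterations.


Largest divisor of 100 <= 5 is 5
New iterations = 100 / 5 = 20

20


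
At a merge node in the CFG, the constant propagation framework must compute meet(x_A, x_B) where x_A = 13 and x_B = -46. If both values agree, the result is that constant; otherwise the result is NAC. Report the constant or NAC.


Meet operation: if both paths give the same constant, result is that constant; if they differ, result is NAC (not-a-constant).
Path A: 13, Path B: -46 -> differ
Result: not-a-constant -> NAC

NAC


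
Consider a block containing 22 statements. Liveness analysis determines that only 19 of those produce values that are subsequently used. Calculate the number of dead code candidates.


Dead code = total statements - live definitions
= 22 - 19 = 3

3


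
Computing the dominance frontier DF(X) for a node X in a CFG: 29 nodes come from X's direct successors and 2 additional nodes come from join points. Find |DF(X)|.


DF(X) = direct successor contributions + join point contributions
= 29 + 2 = 31

31


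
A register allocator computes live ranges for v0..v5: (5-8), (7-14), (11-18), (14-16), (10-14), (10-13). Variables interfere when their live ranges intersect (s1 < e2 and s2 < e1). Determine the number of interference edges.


Check all pairs for overlapping intervals.
Two intervals (s1,e1) and (s2,e2) overlap if s1 < e2 and s2 < e1.
v0 (5-8) vs v1..v5: overlaps v1 -> 1
v1 (7-14) vs v2..v5: overlaps v2, v4, v5 -> 3
v2 (11-18) vs v3..v5: overlaps v3, v4, v5 -> 3
v3 (14-16) vs v4..v5: overlaps none -> 0
v4 (10-14) vs v5: overlaps v5 -> 1
Total overlapping pairs = 1 + 3 + 3 + 0 + 1 = 8

8


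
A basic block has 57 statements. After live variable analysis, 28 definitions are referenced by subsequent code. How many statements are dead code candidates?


Dead code = total statements - live definitions
= 57 - 28 = 29

29


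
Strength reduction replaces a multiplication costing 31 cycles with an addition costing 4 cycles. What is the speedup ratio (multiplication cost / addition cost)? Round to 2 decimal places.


Ratio = mult_cost / add_cost = 31 / 4 = 7.75

7.75


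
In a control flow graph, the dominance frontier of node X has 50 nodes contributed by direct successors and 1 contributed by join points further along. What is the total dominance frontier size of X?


DF(X) = direct successor contributions + join point contributions
= 50 + 1 = 51

51


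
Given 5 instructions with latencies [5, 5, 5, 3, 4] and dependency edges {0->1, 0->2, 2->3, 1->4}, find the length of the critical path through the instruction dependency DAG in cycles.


Compute longest path through dependency graph: dist(Ik) = max over predecessors of dist + latency(Ik).
dist(I0) = latency 5 = 5
dist(I1) = dist(I0) + 5 = 5 + 5 = 10
dist(I2) = dist(I0) + 5 = 5 + 5 = 10
dist(I3) = dist(I2) + 3 = 10 + 3 = 13
dist(I4) = dist(I1) + 4 = 10 + 4 = 14
Critical path = max dist = 14

14


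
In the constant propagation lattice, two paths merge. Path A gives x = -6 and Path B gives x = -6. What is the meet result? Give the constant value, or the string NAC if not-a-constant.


Meet operation: if both paths give the same constant, result is that constant; if they differ, result is NAC (not-a-constant).
Path A: -6, Path B: -6 -> equal
Result: constant -> -6

-6


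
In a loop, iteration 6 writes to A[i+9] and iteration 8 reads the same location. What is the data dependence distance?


Distance = read iteration - write iteration
= 8 - 6 = 2

2


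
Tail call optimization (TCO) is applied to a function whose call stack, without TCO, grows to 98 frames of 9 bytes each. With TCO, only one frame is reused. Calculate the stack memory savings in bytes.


Without TCO: 98 * 9 = 882 bytes
With TCO: reuse 1 frame = 9 bytes
Savings = 882 - 9 = 873

873


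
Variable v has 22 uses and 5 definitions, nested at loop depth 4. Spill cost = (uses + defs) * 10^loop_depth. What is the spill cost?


uses + defs = 22 + 5 = 27
10^4 = 10000
Spill cost = 27 * 10000 = 270000

270000


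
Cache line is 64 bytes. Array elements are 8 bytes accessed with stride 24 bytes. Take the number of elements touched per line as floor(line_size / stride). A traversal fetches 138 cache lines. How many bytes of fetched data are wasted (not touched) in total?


Elements per line = floor(64 / 24) = 2
Bytes used per line = 2 * 8 = 16
Wasted per line = 64 - 16 = 48
Total wasted = 48 * 138 = 6624

6624
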